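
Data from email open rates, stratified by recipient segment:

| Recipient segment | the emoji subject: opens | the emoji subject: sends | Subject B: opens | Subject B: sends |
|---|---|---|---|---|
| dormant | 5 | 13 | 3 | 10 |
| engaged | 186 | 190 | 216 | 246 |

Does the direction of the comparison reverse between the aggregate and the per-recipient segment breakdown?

Dormant: the emoji subject 5/13 = 38.5%, Subject B 3/10 = 30.0% → the emoji subject
Engaged: the emoji subject 186/190 = 97.9%, Subject B 216/246 = 87.8% → the emoji subject
Overall: the emoji subject 191/203 = 94.1%, Subject B 219/256 = 85.5% → the emoji subject
The emoji subject wins overall and in every recipient group — no reversal.

No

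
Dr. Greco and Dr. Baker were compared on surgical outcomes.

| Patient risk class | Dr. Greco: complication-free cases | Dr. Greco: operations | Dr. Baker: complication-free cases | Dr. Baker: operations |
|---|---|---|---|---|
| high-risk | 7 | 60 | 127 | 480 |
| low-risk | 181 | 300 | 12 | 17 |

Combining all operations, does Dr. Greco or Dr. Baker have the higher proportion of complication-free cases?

High-risk: Dr. Greco 7/60 = 11.7%, Dr. Baker 127/480 = 26.5% → Dr. Baker
Low-risk: Dr. Greco 181/300 = 60.3%, Dr. Baker 12/17 = 70.6% → Dr. Baker
Overall: Dr. Greco 188/360 = 52.2%, Dr. Baker 139/497 = 28.0% → Dr. Greco
(Dr. Baker wins every patient risk group but Dr. Greco wins overall — Dr. Baker's operations skew toward the low-rate high-risk group.)

Dr. Greco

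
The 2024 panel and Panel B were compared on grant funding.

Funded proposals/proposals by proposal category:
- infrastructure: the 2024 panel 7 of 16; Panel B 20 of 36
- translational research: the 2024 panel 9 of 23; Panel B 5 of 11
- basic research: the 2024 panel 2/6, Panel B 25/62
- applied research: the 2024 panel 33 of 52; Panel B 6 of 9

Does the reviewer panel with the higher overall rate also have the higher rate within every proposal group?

Infrastructure: the 2024 panel 7/16 = 43.8%, Panel B 20/36 = 55.6% → Panel B
Translational research: the 2024 panel 9/23 = 39.1%, Panel B 5/11 = 45.5% → Panel B
Basic research: the 2024 panel 2/6 = 33.3%, Panel B 25/62 = 40.3% → Panel B
Applied research: the 2024 panel 33/52 = 63.5%, Panel B 6/9 = 66.7% → Panel B
Overall: the 2024 panel 51/97 = 52.6%, Panel B 56/118 = 47.5% → the 2024 panel
Panel B wins each proposal group but the 2024 panel wins overall — the comparison reverses. Panel B's proposals skew toward basic research, which has a lower base rate.

No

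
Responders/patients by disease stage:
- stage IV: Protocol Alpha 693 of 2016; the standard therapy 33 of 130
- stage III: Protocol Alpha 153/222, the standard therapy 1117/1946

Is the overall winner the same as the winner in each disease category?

No

Stage IV: Protocol Alpha 693/2016 = 34.4%, the standard therapy 33/130 = 25.4% → Protocol Alpha
Stage III: Protocol Alpha 153/222 = 68.9%, the standard therapy 1117/1946 = 57.4% → Protocol Alpha
Overall: Protocol Alpha 846/2238 = 37.8%, the standard therapy 1150/2076 = 55.4% → the standard therapy
Protocol Alpha wins each disease group but the standard therapy wins overall — the comparison reverses. Protocol Alpha's patients skew toward stage IV, which has a lower base rate.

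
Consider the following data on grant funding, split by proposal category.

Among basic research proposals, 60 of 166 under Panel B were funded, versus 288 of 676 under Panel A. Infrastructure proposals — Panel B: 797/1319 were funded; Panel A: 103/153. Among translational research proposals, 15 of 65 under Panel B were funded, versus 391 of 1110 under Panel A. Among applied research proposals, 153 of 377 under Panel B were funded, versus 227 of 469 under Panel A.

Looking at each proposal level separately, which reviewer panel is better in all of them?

Basic research: Panel B 60/166 = 36.1%, Panel A 288/676 = 42.6% → Panel A
Infrastructure: Panel B 797/1319 = 60.4%, Panel A 103/153 = 67.3% → Panel A
Translational research: Panel B 15/65 = 23.1%, Panel A 391/1110 = 35.2% → Panel A
Applied research: Panel B 153/377 = 40.6%, Panel A 227/469 = 48.4% → Panel A
Panel A has the higher rate in all 4 groups.

Panel A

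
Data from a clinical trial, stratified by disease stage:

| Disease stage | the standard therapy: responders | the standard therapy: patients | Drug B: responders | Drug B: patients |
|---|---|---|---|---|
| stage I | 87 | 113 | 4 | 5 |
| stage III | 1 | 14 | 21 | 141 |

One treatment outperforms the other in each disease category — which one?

Stage I: the standard therapy 87/113 = 77.0%, Drug B 4/5 = 80.0% → Drug B
Stage III: the standard therapy 1/14 = 7.1%, Drug B 21/141 = 14.9% → Drug B
Drug B has the higher rate in both groups.

Drug B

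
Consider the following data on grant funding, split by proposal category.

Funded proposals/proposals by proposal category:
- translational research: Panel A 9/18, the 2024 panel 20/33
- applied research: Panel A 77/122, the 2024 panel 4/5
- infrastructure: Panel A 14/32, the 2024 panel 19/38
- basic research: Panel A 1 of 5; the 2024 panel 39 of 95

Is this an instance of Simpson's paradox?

Yes

Translational research: Panel A 9/18 = 50.0%, the 2024 panel 20/33 = 60.6% → the 2024 panel
Applied research: Panel A 77/122 = 63.1%, the 2024 panel 4/5 = 80.0% → the 2024 panel
Infrastructure: Panel A 14/32 = 43.8%, the 2024 panel 19/38 = 50.0% → the 2024 panel
Basic research: Panel A 1/5 = 20.0%, the 2024 panel 39/95 = 41.1% → the 2024 panel
Overall: Panel A 101/177 = 57.1%, the 2024 panel 82/171 = 48.0% → Panel A
The 2024 panel wins each proposal group but Panel A wins overall — the comparison reverses. The 2024 panel's proposals skew toward basic research, which has a lower base rate.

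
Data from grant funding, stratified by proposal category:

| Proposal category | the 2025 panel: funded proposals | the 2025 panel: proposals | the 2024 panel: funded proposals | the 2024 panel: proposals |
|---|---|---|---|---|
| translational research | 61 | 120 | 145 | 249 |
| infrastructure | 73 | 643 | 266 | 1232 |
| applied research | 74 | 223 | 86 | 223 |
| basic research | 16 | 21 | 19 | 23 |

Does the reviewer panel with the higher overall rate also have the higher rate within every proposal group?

Translational research: the 2025 panel 61/120 = 50.8%, the 2024 panel 145/249 = 58.2% → the 2024 panel
Infrastructure: the 2025 panel 73/643 = 11.4%, the 2024 panel 266/1232 = 21.6% → the 2024 panel
Applied research: the 2025 panel 74/223 = 33.2%, the 2024 panel 86/223 = 38.6% → the 2024 panel
Basic research: the 2025 panel 16/21 = 76.2%, the 2024 panel 19/23 = 82.6% → the 2024 panel
Overall: the 2025 panel 224/1007 = 22.2%, the 2024 panel 516/1727 = 29.9% → the 2024 panel
The 2024 panel wins overall and in every proposal group — no reversal.

Yes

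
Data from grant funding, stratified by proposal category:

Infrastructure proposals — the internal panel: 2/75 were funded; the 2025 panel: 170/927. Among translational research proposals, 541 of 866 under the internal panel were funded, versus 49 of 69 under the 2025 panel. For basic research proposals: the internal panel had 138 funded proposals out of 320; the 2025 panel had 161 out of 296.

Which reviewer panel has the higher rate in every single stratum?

Infrastructure: the internal panel 2/75 = 2.7%, the 2025 panel 170/927 = 18.3% → the 2025 panel
Translational research: the internal panel 541/866 = 62.5%, the 2025 panel 49/69 = 71.0% → the 2025 panel
Basic research: the internal panel 138/320 = 43.1%, the 2025 panel 161/296 = 54.4% → the 2025 panel
The 2025 panel has the higher rate in all 3 groups.

the 2025 panel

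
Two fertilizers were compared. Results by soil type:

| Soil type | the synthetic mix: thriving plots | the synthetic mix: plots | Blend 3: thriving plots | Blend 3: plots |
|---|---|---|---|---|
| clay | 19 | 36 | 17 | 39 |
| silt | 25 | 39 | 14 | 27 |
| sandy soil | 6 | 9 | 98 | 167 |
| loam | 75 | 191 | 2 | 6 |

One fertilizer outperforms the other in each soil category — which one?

the synthetic mix

Clay: the synthetic mix 19/36 = 52.8%, Blend 3 17/39 = 43.6% → the synthetic mix
Silt: the synthetic mix 25/39 = 64.1%, Blend 3 14/27 = 51.9% → the synthetic mix
Sandy soil: the synthetic mix 6/9 = 66.7%, Blend 3 98/167 = 58.7% → the synthetic mix
Loam: the synthetic mix 75/191 = 39.3%, Blend 3 2/6 = 33.3% → the synthetic mix
The synthetic mix has the higher rate in all 4 groups.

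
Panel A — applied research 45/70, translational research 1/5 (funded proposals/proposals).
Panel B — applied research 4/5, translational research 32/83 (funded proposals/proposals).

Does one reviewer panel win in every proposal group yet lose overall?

Applied research: Panel A 45/70 = 64.3%, Panel B 4/5 = 80.0% → Panel B
Translational research: Panel A 1/5 = 20.0%, Panel B 32/83 = 38.6% → Panel B
Overall: Panel A 46/75 = 61.3%, Panel B 36/88 = 40.9% → Panel A
Panel B wins each proposal group but Panel A wins overall — the comparison reverses. Panel B's proposals skew toward translational research, which has a lower base rate.

Yes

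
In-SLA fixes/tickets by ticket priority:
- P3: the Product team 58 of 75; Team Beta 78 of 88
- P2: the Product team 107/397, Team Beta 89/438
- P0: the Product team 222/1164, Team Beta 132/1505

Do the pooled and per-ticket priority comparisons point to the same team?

No

P3: the Product team 58/75 = 77.3%, Team Beta 78/88 = 88.6% → Team Beta
P2: the Product team 107/397 = 27.0%, Team Beta 89/438 = 20.3% → the Product team
P0: the Product team 222/1164 = 19.1%, Team Beta 132/1505 = 8.8% → the Product team
Overall: the Product team 387/1636 = 23.7%, Team Beta 299/2031 = 14.7% → the Product team
Neither sweeps: the Product team wins 2 of 3 groups, Team Beta wins 1. The Product team wins overall but not every group — no Simpson reversal.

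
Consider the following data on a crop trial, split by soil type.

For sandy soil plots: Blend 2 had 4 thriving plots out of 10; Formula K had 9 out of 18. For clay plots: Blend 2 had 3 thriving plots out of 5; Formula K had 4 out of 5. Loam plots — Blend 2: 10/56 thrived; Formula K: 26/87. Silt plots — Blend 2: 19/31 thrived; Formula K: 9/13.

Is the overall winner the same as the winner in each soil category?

Sandy soil: Blend 2 4/10 = 40.0%, Formula K 9/18 = 50.0% → Formula K
Clay: Blend 2 3/5 = 60.0%, Formula K 4/5 = 80.0% → Formula K
Loam: Blend 2 10/56 = 17.9%, Formula K 26/87 = 29.9% → Formula K
Silt: Blend 2 19/31 = 61.3%, Formula K 9/13 = 69.2% → Formula K
Overall: Blend 2 36/102 = 35.3%, Formula K 48/123 = 39.0% → Formula K
Formula K wins overall and in every soil group — no reversal.

Yes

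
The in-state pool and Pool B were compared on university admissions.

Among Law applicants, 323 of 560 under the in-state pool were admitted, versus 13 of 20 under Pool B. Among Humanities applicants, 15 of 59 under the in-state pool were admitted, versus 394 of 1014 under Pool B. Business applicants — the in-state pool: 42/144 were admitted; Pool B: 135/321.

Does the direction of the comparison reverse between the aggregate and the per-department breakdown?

Law: the in-state pool 323/560 = 57.7%, Pool B 13/20 = 65.0% → Pool B
Humanities: the in-state pool 15/59 = 25.4%, Pool B 394/1014 = 38.9% → Pool B
Business: the in-state pool 42/144 = 29.2%, Pool B 135/321 = 42.1% → Pool B
Overall: the in-state pool 380/763 = 49.8%, Pool B 542/1355 = 40.0% → the in-state pool
Pool B wins each department group but the in-state pool wins overall — the comparison reverses. Pool B's applicants skew toward Humanities, which has a lower base rate.

Yes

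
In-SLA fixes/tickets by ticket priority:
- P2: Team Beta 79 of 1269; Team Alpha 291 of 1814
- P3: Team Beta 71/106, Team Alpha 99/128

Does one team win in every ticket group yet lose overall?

P2: Team Beta 79/1269 = 6.2%, Team Alpha 291/1814 = 16.0% → Team Alpha
P3: Team Beta 71/106 = 67.0%, Team Alpha 99/128 = 77.3% → Team Alpha
Overall: Team Beta 150/1375 = 10.9%, Team Alpha 390/1942 = 20.1% → Team Alpha
Team Alpha wins overall and in every ticket group — no reversal.

No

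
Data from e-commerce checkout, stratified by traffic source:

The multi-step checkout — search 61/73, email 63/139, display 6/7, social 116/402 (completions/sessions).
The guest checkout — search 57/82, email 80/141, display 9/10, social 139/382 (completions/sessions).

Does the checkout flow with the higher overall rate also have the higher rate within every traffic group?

Search: the multi-step checkout 61/73 = 83.6%, the guest checkout 57/82 = 69.5% → the multi-step checkout
Email: the multi-step checkout 63/139 = 45.3%, the guest checkout 80/141 = 56.7% → the guest checkout
Display: the multi-step checkout 6/7 = 85.7%, the guest checkout 9/10 = 90.0% → the guest checkout
Social: the multi-step checkout 116/402 = 28.9%, the guest checkout 139/382 = 36.4% → the guest checkout
Overall: the multi-step checkout 246/621 = 39.6%, the guest checkout 285/615 = 46.3% → the guest checkout
Neither sweeps: the multi-step checkout wins 1 of 4 groups, the guest checkout wins 3. The guest checkout wins overall but not every group — no Simpson reversal.

No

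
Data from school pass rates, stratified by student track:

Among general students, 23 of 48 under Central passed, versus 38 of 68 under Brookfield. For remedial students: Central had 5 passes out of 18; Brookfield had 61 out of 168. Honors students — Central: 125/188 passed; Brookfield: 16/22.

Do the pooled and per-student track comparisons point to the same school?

General: Central 23/48 = 47.9%, Brookfield 38/68 = 55.9% → Brookfield
Remedial: Central 5/18 = 27.8%, Brookfield 61/168 = 36.3% → Brookfield
Honors: Central 125/188 = 66.5%, Brookfield 16/22 = 72.7% → Brookfield
Overall: Central 153/254 = 60.2%, Brookfield 115/258 = 44.6% → Central
Brookfield wins each student group but Central wins overall — the comparison reverses. Brookfield's students skew toward remedial, which has a lower base rate.

No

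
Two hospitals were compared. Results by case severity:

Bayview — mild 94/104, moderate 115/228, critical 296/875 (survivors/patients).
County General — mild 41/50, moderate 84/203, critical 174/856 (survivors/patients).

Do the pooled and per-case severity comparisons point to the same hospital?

Yes

Mild: Bayview 94/104 = 90.4%, County General 41/50 = 82.0% → Bayview
Moderate: Bayview 115/228 = 50.4%, County General 84/203 = 41.4% → Bayview
Critical: Bayview 296/875 = 33.8%, County General 174/856 = 20.3% → Bayview
Overall: Bayview 505/1207 = 41.8%, County General 299/1109 = 27.0% → Bayview
Bayview wins overall and in every case group — no reversal.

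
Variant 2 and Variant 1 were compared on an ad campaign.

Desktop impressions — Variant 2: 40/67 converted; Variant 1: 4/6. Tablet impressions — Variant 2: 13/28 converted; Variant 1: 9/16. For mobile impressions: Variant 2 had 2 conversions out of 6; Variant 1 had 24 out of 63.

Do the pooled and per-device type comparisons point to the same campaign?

No

Desktop: Variant 2 40/67 = 59.7%, Variant 1 4/6 = 66.7% → Variant 1
Tablet: Variant 2 13/28 = 46.4%, Variant 1 9/16 = 56.2% → Variant 1
Mobile: Variant 2 2/6 = 33.3%, Variant 1 24/63 = 38.1% → Variant 1
Overall: Variant 2 55/101 = 54.5%, Variant 1 37/85 = 43.5% → Variant 2
Variant 1 wins each device group but Variant 2 wins overall — the comparison reverses. Variant 1's impressions skew toward mobile, which has a lower base rate.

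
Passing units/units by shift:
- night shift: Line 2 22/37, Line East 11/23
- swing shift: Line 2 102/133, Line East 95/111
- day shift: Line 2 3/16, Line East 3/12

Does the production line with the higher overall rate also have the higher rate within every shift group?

No

Night shift: Line 2 22/37 = 59.5%, Line East 11/23 = 47.8% → Line 2
Swing shift: Line 2 102/133 = 76.7%, Line East 95/111 = 85.6% → Line East
Day shift: Line 2 3/16 = 18.8%, Line East 3/12 = 25.0% → Line East
Overall: Line 2 127/186 = 68.3%, Line East 109/146 = 74.7% → Line East
Neither sweeps: Line 2 wins 1 of 3 groups, Line East wins 2. Line East wins overall but not every group — no Simpson reversal.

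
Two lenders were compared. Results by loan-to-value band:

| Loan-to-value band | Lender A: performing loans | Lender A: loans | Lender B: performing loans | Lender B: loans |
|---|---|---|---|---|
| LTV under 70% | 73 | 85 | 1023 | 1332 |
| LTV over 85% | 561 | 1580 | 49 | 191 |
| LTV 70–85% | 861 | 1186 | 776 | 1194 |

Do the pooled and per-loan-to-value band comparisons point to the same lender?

No

LTV under 70%: Lender A 73/85 = 85.9%, Lender B 1023/1332 = 76.8% → Lender A
LTV over 85%: Lender A 561/1580 = 35.5%, Lender B 49/191 = 25.7% → Lender A
LTV 70–85%: Lender A 861/1186 = 72.6%, Lender B 776/1194 = 65.0% → Lender A
Overall: Lender A 1495/2851 = 52.4%, Lender B 1848/2717 = 68.0% → Lender B
Lender A wins each loan-to-value group but Lender B wins overall — the comparison reverses. Lender A's loans skew toward LTV over 85%, which has a lower base rate.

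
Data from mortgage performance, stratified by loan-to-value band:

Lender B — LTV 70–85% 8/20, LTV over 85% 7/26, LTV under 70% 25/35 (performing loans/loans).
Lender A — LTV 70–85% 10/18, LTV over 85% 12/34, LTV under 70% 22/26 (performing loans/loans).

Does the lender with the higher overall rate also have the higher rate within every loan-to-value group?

Yes

LTV 70–85%: Lender B 8/20 = 40.0%, Lender A 10/18 = 55.6% → Lender A
LTV over 85%: Lender B 7/26 = 26.9%, Lender A 12/34 = 35.3% → Lender A
LTV under 70%: Lender B 25/35 = 71.4%, Lender A 22/26 = 84.6% → Lender A
Overall: Lender B 40/81 = 49.4%, Lender A 44/78 = 56.4% → Lender A
Lender A wins overall and in every loan-to-value group — no reversal.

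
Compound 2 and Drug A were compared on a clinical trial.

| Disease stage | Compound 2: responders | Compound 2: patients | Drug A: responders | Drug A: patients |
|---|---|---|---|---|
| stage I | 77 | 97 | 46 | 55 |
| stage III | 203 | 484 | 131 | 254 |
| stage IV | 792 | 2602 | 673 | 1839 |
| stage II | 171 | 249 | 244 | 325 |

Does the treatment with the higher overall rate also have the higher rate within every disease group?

Yes

Stage I: Compound 2 77/97 = 79.4%, Drug A 46/55 = 83.6% → Drug A
Stage III: Compound 2 203/484 = 41.9%, Drug A 131/254 = 51.6% → Drug A
Stage IV: Compound 2 792/2602 = 30.4%, Drug A 673/1839 = 36.6% → Drug A
Stage II: Compound 2 171/249 = 68.7%, Drug A 244/325 = 75.1% → Drug A
Overall: Compound 2 1243/3432 = 36.2%, Drug A 1094/2473 = 44.2% → Drug A
Drug A wins overall and in every disease group — no reversal.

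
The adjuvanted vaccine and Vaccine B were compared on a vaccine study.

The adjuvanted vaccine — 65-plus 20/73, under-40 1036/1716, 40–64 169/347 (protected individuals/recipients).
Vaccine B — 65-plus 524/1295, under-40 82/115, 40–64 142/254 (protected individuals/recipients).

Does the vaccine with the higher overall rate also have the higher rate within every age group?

65-plus: the adjuvanted vaccine 20/73 = 27.4%, Vaccine B 524/1295 = 40.5% → Vaccine B
Under-40: the adjuvanted vaccine 1036/1716 = 60.4%, Vaccine B 82/115 = 71.3% → Vaccine B
40–64: the adjuvanted vaccine 169/347 = 48.7%, Vaccine B 142/254 = 55.9% → Vaccine B
Overall: the adjuvanted vaccine 1225/2136 = 57.4%, Vaccine B 748/1664 = 45.0% → the adjuvanted vaccine
Vaccine B wins each age group but the adjuvanted vaccine wins overall — the comparison reverses. Vaccine B's recipients skew toward 65-plus, which has a lower base rate.

No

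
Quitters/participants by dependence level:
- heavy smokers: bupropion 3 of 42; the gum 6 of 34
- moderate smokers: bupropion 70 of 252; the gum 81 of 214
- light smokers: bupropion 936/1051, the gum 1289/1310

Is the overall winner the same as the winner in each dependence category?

Heavy smokers: bupropion 3/42 = 7.1%, the gum 6/34 = 17.6% → the gum
Moderate smokers: bupropion 70/252 = 27.8%, the gum 81/214 = 37.9% → the gum
Light smokers: bupropion 936/1051 = 89.1%, the gum 1289/1310 = 98.4% → the gum
Overall: bupropion 1009/1345 = 75.0%, the gum 1376/1558 = 88.3% → the gum
The gum wins overall and in every dependence group — no reversal.

Yes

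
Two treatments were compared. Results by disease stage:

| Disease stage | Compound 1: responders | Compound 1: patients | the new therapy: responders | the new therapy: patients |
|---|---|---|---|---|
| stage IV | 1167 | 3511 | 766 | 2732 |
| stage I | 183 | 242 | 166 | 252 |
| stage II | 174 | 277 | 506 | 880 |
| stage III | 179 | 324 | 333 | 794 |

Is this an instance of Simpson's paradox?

No

Stage IV: Compound 1 1167/3511 = 33.2%, the new therapy 766/2732 = 28.0% → Compound 1
Stage I: Compound 1 183/242 = 75.6%, the new therapy 166/252 = 65.9% → Compound 1
Stage II: Compound 1 174/277 = 62.8%, the new therapy 506/880 = 57.5% → Compound 1
Stage III: Compound 1 179/324 = 55.2%, the new therapy 333/794 = 41.9% → Compound 1
Overall: Compound 1 1703/4354 = 39.1%, the new therapy 1771/4658 = 38.0% → Compound 1
Compound 1 wins overall and in every disease group — no reversal.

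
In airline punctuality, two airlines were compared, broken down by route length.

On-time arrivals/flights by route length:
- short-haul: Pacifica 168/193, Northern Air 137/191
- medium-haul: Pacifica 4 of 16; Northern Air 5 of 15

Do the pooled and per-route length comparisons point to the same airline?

No

Short-haul: Pacifica 168/193 = 87.0%, Northern Air 137/191 = 71.7% → Pacifica
Medium-haul: Pacifica 4/16 = 25.0%, Northern Air 5/15 = 33.3% → Northern Air
Overall: Pacifica 172/209 = 82.3%, Northern Air 142/206 = 68.9% → Pacifica
Neither sweeps: Pacifica wins 1 of 2 groups, Northern Air wins 1. Pacifica wins overall but not every group — no Simpson reversal.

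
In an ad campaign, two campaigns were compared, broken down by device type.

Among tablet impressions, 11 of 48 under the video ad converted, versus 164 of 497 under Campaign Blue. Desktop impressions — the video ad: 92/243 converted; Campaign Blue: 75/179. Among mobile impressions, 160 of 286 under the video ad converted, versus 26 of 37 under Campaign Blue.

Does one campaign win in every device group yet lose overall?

Yes

Tablet: the video ad 11/48 = 22.9%, Campaign Blue 164/497 = 33.0% → Campaign Blue
Desktop: the video ad 92/243 = 37.9%, Campaign Blue 75/179 = 41.9% → Campaign Blue
Mobile: the video ad 160/286 = 55.9%, Campaign Blue 26/37 = 70.3% → Campaign Blue
Overall: the video ad 263/577 = 45.6%, Campaign Blue 265/713 = 37.2% → the video ad
Campaign Blue wins each device group but the video ad wins overall — the comparison reverses. Campaign Blue's impressions skew toward tablet, which has a lower base rate.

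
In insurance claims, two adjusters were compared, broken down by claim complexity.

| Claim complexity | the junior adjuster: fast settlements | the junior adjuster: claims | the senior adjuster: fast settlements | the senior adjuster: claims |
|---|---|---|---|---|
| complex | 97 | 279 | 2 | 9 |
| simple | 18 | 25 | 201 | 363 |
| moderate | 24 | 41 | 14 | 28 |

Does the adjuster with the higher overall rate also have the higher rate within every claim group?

Complex: the junior adjuster 97/279 = 34.8%, the senior adjuster 2/9 = 22.2% → the junior adjuster
Simple: the junior adjuster 18/25 = 72.0%, the senior adjuster 201/363 = 55.4% → the junior adjuster
Moderate: the junior adjuster 24/41 = 58.5%, the senior adjuster 14/28 = 50.0% → the junior adjuster
Overall: the junior adjuster 139/345 = 40.3%, the senior adjuster 217/400 = 54.2% → the senior adjuster
The junior adjuster wins each claim group but the senior adjuster wins overall — the comparison reverses. The junior adjuster's claims skew toward complex, which has a lower base rate.

No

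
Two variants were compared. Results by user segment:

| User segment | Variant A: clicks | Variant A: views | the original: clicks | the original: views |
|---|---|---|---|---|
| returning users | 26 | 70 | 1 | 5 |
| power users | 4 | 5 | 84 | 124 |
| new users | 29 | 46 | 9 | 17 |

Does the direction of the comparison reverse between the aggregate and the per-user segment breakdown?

Yes

Returning users: Variant A 26/70 = 37.1%, the original 1/5 = 20.0% → Variant A
Power users: Variant A 4/5 = 80.0%, the original 84/124 = 67.7% → Variant A
New users: Variant A 29/46 = 63.0%, the original 9/17 = 52.9% → Variant A
Overall: Variant A 59/121 = 48.8%, the original 94/146 = 64.4% → the original
Variant A wins each user group but the original wins overall — the comparison reverses. Variant A's views skew toward returning users, which has a lower base rate.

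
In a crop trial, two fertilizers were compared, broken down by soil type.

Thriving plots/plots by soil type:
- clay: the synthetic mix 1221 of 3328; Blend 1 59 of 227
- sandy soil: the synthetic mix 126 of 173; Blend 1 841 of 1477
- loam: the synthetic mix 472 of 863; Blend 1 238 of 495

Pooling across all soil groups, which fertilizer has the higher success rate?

Clay: the synthetic mix 1221/3328 = 36.7%, Blend 1 59/227 = 26.0% → the synthetic mix
Sandy soil: the synthetic mix 126/173 = 72.8%, Blend 1 841/1477 = 56.9% → the synthetic mix
Loam: the synthetic mix 472/863 = 54.7%, Blend 1 238/495 = 48.1% → the synthetic mix
Overall: the synthetic mix 1819/4364 = 41.7%, Blend 1 1138/2199 = 51.8% → Blend 1
(The synthetic mix wins every soil group but Blend 1 wins overall — the synthetic mix's plots skew toward the low-rate clay group.)

Blend 1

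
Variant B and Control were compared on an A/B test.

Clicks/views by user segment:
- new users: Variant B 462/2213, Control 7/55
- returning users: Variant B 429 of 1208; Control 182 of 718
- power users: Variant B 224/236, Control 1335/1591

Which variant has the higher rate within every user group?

New users: Variant B 462/2213 = 20.9%, Control 7/55 = 12.7% → Variant B
Returning users: Variant B 429/1208 = 35.5%, Control 182/718 = 25.3% → Variant B
Power users: Variant B 224/236 = 94.9%, Control 1335/1591 = 83.9% → Variant B
Variant B has the higher rate in all 3 groups.

Variant B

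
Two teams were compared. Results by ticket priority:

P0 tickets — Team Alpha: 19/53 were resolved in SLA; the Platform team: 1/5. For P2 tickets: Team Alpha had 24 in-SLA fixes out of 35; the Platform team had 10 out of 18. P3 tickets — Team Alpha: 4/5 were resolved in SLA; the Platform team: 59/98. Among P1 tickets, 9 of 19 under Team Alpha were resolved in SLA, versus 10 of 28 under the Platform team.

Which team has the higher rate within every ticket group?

P0: Team Alpha 19/53 = 35.8%, the Platform team 1/5 = 20.0% → Team Alpha
P2: Team Alpha 24/35 = 68.6%, the Platform team 10/18 = 55.6% → Team Alpha
P3: Team Alpha 4/5 = 80.0%, the Platform team 59/98 = 60.2% → Team Alpha
P1: Team Alpha 9/19 = 47.4%, the Platform team 10/28 = 35.7% → Team Alpha
Team Alpha has the higher rate in all 4 groups.

Team Alpha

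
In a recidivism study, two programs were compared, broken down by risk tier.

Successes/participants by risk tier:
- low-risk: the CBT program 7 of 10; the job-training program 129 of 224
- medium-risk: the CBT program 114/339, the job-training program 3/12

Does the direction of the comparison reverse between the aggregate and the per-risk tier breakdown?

Low-risk: the CBT program 7/10 = 70.0%, the job-training program 129/224 = 57.6% → the CBT program
Medium-risk: the CBT program 114/339 = 33.6%, the job-training program 3/12 = 25.0% → the CBT program
Overall: the CBT program 121/349 = 34.7%, the job-training program 132/236 = 55.9% → the job-training program
The CBT program wins each risk group but the job-training program wins overall — the comparison reverses. The CBT program's participants skew toward medium-risk, which has a lower base rate.

Yes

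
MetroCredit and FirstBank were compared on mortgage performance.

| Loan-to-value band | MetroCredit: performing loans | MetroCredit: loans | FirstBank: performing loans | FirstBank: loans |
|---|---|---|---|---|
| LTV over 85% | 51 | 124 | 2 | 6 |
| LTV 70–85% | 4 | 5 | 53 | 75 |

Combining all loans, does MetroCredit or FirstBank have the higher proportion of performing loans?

LTV over 85%: MetroCredit 51/124 = 41.1%, FirstBank 2/6 = 33.3% → MetroCredit
LTV 70–85%: MetroCredit 4/5 = 80.0%, FirstBank 53/75 = 70.7% → MetroCredit
Overall: MetroCredit 55/129 = 42.6%, FirstBank 55/81 = 67.9% → FirstBank
(MetroCredit wins every loan-to-value group but FirstBank wins overall — MetroCredit's loans skew toward the low-rate LTV over 85% group.)

FirstBank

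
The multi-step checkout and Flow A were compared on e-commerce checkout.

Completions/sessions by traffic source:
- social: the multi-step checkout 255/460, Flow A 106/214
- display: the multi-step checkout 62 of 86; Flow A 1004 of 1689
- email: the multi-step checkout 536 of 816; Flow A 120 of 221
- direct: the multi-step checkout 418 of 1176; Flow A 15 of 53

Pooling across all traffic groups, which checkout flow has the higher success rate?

Social: the multi-step checkout 255/460 = 55.4%, Flow A 106/214 = 49.5% → the multi-step checkout
Display: the multi-step checkout 62/86 = 72.1%, Flow A 1004/1689 = 59.4% → the multi-step checkout
Email: the multi-step checkout 536/816 = 65.7%, Flow A 120/221 = 54.3% → the multi-step checkout
Direct: the multi-step checkout 418/1176 = 35.5%, Flow A 15/53 = 28.3% → the multi-step checkout
Overall: the multi-step checkout 1271/2538 = 50.1%, Flow A 1245/2177 = 57.2% → Flow A
(The multi-step checkout wins every traffic group but Flow A wins overall — the multi-step checkout's sessions skew toward the low-rate direct group.)

Flow A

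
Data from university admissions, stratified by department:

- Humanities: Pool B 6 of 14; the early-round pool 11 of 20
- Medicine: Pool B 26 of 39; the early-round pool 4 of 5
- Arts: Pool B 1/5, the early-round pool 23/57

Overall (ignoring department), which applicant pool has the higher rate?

Pool B

Humanities: Pool B 6/14 = 42.9%, the early-round pool 11/20 = 55.0% → the early-round pool
Medicine: Pool B 26/39 = 66.7%, the early-round pool 4/5 = 80.0% → the early-round pool
Arts: Pool B 1/5 = 20.0%, the early-round pool 23/57 = 40.4% → the early-round pool
Overall: Pool B 33/58 = 56.9%, the early-round pool 38/82 = 46.3% → Pool B
(The early-round pool wins every department group but Pool B wins overall — the early-round pool's applicants skew toward the low-rate Arts group.)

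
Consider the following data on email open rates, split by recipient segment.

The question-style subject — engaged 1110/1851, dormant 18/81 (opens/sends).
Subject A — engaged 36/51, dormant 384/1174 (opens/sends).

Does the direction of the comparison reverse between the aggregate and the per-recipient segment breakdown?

Engaged: the question-style subject 1110/1851 = 60.0%, Subject A 36/51 = 70.6% → Subject A
Dormant: the question-style subject 18/81 = 22.2%, Subject A 384/1174 = 32.7% → Subject A
Overall: the question-style subject 1128/1932 = 58.4%, Subject A 420/1225 = 34.3% → the question-style subject
Subject A wins each recipient group but the question-style subject wins overall — the comparison reverses. Subject A's sends skew toward dormant, which has a lower base rate.

Yes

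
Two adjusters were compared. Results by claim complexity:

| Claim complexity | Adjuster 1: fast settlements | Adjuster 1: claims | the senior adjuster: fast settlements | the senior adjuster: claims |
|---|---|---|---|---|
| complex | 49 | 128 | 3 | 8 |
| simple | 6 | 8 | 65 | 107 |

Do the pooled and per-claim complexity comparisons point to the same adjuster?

Complex: Adjuster 1 49/128 = 38.3%, the senior adjuster 3/8 = 37.5% → Adjuster 1
Simple: Adjuster 1 6/8 = 75.0%, the senior adjuster 65/107 = 60.7% → Adjuster 1
Overall: Adjuster 1 55/136 = 40.4%, the senior adjuster 68/115 = 59.1% → the senior adjuster
Adjuster 1 wins each claim group but the senior adjuster wins overall — the comparison reverses. Adjuster 1's claims skew toward complex, which has a lower base rate.

No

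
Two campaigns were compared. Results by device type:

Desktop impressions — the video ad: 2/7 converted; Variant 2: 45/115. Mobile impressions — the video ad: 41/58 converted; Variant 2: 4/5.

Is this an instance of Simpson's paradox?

Desktop: the video ad 2/7 = 28.6%, Variant 2 45/115 = 39.1% → Variant 2
Mobile: the video ad 41/58 = 70.7%, Variant 2 4/5 = 80.0% → Variant 2
Overall: the video ad 43/65 = 66.2%, Variant 2 49/120 = 40.8% → the video ad
Variant 2 wins each device group but the video ad wins overall — the comparison reverses. Variant 2's impressions skew toward desktop, which has a lower base rate.

Yes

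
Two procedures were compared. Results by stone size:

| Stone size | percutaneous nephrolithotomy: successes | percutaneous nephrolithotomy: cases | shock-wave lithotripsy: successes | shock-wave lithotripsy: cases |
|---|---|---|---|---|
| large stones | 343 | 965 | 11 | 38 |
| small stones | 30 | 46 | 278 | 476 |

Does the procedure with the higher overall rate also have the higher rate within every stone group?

Large stones: percutaneous nephrolithotomy 343/965 = 35.5%, shock-wave lithotripsy 11/38 = 28.9% → percutaneous nephrolithotomy
Small stones: percutaneous nephrolithotomy 30/46 = 65.2%, shock-wave lithotripsy 278/476 = 58.4% → percutaneous nephrolithotomy
Overall: percutaneous nephrolithotomy 373/1011 = 36.9%, shock-wave lithotripsy 289/514 = 56.2% → shock-wave lithotripsy
Percutaneous nephrolithotomy wins each stone group but shock-wave lithotripsy wins overall — the comparison reverses. Percutaneous nephrolithotomy's cases skew toward large stones, which has a lower base rate.

No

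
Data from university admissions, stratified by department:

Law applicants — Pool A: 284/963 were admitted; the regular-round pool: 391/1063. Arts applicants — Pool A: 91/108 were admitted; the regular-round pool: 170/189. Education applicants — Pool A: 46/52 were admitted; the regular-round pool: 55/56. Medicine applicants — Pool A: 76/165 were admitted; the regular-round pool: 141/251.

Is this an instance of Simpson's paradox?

Law: Pool A 284/963 = 29.5%, the regular-round pool 391/1063 = 36.8% → the regular-round pool
Arts: Pool A 91/108 = 84.3%, the regular-round pool 170/189 = 89.9% → the regular-round pool
Education: Pool A 46/52 = 88.5%, the regular-round pool 55/56 = 98.2% → the regular-round pool
Medicine: Pool A 76/165 = 46.1%, the regular-round pool 141/251 = 56.2% → the regular-round pool
Overall: Pool A 497/1288 = 38.6%, the regular-round pool 757/1559 = 48.6% → the regular-round pool
The regular-round pool wins overall and in every department group — no reversal.

No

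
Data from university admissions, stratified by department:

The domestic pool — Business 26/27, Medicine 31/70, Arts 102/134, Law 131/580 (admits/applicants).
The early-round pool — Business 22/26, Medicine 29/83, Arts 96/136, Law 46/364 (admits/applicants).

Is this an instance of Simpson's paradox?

No

Business: the domestic pool 26/27 = 96.3%, the early-round pool 22/26 = 84.6% → the domestic pool
Medicine: the domestic pool 31/70 = 44.3%, the early-round pool 29/83 = 34.9% → the domestic pool
Arts: the domestic pool 102/134 = 76.1%, the early-round pool 96/136 = 70.6% → the domestic pool
Law: the domestic pool 131/580 = 22.6%, the early-round pool 46/364 = 12.6% → the domestic pool
Overall: the domestic pool 290/811 = 35.8%, the early-round pool 193/609 = 31.7% → the domestic pool
The domestic pool wins overall and in every department group — no reversal.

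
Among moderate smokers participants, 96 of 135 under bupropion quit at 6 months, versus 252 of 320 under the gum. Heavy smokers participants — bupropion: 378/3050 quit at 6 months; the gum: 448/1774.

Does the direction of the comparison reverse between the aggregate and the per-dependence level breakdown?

No

Moderate smokers: bupropion 96/135 = 71.1%, the gum 252/320 = 78.8% → the gum
Heavy smokers: bupropion 378/3050 = 12.4%, the gum 448/1774 = 25.3% → the gum
Overall: bupropion 474/3185 = 14.9%, the gum 700/2094 = 33.4% → the gum
The gum wins overall and in every dependence group — no reversal.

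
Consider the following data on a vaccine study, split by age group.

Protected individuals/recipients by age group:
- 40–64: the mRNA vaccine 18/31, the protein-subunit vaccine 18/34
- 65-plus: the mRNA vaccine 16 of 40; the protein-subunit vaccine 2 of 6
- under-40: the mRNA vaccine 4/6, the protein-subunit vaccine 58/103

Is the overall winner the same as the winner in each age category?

40–64: the mRNA vaccine 18/31 = 58.1%, the protein-subunit vaccine 18/34 = 52.9% → the mRNA vaccine
65-plus: the mRNA vaccine 16/40 = 40.0%, the protein-subunit vaccine 2/6 = 33.3% → the mRNA vaccine
Under-40: the mRNA vaccine 4/6 = 66.7%, the protein-subunit vaccine 58/103 = 56.3% → the mRNA vaccine
Overall: the mRNA vaccine 38/77 = 49.4%, the protein-subunit vaccine 78/143 = 54.5% → the protein-subunit vaccine
The mRNA vaccine wins each age group but the protein-subunit vaccine wins overall — the comparison reverses. The mRNA vaccine's recipients skew toward 65-plus, which has a lower base rate.

No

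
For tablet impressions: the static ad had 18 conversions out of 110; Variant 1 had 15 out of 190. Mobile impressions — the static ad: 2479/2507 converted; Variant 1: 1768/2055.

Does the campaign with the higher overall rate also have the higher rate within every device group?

Yes

Tablet: the static ad 18/110 = 16.4%, Variant 1 15/190 = 7.9% → the static ad
Mobile: the static ad 2479/2507 = 98.9%, Variant 1 1768/2055 = 86.0% → the static ad
Overall: the static ad 2497/2617 = 95.4%, Variant 1 1783/2245 = 79.4% → the static ad
The static ad wins overall and in every device group — no reversal.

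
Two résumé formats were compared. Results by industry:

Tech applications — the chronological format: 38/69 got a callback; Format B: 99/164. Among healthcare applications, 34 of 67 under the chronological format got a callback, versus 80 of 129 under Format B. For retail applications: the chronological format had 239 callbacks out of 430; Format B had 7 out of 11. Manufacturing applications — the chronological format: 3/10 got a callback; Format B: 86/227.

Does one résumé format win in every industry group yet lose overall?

Yes

Tech: the chronological format 38/69 = 55.1%, Format B 99/164 = 60.4% → Format B
Healthcare: the chronological format 34/67 = 50.7%, Format B 80/129 = 62.0% → Format B
Retail: the chronological format 239/430 = 55.6%, Format B 7/11 = 63.6% → Format B
Manufacturing: the chronological format 3/10 = 30.0%, Format B 86/227 = 37.9% → Format B
Overall: the chronological format 314/576 = 54.5%, Format B 272/531 = 51.2% → the chronological format
Format B wins each industry group but the chronological format wins overall — the comparison reverses. Format B's applications skew toward manufacturing, which has a lower base rate.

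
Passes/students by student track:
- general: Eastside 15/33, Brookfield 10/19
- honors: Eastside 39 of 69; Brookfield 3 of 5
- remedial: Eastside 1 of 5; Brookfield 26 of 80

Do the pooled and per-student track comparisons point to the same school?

No

General: Eastside 15/33 = 45.5%, Brookfield 10/19 = 52.6% → Brookfield
Honors: Eastside 39/69 = 56.5%, Brookfield 3/5 = 60.0% → Brookfield
Remedial: Eastside 1/5 = 20.0%, Brookfield 26/80 = 32.5% → Brookfield
Overall: Eastside 55/107 = 51.4%, Brookfield 39/104 = 37.5% → Eastside
Brookfield wins each student group but Eastside wins overall — the comparison reverses. Brookfield's students skew toward remedial, which has a lower base rate.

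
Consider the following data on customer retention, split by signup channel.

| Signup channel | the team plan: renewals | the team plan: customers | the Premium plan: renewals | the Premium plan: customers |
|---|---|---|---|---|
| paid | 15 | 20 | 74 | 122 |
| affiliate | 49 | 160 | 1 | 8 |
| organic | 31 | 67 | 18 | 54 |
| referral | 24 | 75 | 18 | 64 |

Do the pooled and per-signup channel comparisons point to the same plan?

Paid: the team plan 15/20 = 75.0%, the Premium plan 74/122 = 60.7% → the team plan
Affiliate: the team plan 49/160 = 30.6%, the Premium plan 1/8 = 12.5% → the team plan
Organic: the team plan 31/67 = 46.3%, the Premium plan 18/54 = 33.3% → the team plan
Referral: the team plan 24/75 = 32.0%, the Premium plan 18/64 = 28.1% → the team plan
Overall: the team plan 119/322 = 37.0%, the Premium plan 111/248 = 44.8% → the Premium plan
The team plan wins each signup group but the Premium plan wins overall — the comparison reverses. The team plan's customers skew toward affiliate, which has a lower base rate.

No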